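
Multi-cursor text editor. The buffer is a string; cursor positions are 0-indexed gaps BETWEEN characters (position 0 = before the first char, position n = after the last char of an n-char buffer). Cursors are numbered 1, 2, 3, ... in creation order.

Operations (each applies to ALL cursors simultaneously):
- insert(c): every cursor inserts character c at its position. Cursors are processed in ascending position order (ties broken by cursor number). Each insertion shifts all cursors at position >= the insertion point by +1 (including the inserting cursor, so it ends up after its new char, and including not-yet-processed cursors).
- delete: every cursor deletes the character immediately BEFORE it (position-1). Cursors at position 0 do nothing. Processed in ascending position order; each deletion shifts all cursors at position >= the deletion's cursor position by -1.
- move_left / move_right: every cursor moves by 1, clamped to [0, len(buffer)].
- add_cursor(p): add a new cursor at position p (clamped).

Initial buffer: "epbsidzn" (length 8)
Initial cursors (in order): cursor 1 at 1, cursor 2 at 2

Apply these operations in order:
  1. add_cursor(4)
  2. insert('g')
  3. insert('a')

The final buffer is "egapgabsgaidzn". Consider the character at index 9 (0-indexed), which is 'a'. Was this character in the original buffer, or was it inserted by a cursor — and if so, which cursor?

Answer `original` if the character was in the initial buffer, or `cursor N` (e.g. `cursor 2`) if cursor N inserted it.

After op 1 (add_cursor(4)): buffer="epbsidzn" (len 8), cursors c1@1 c2@2 c3@4, authorship ........
After op 2 (insert('g')): buffer="egpgbsgidzn" (len 11), cursors c1@2 c2@4 c3@7, authorship .1.2..3....
After op 3 (insert('a')): buffer="egapgabsgaidzn" (len 14), cursors c1@3 c2@6 c3@10, authorship .11.22..33....
Authorship (.=original, N=cursor N): . 1 1 . 2 2 . . 3 3 . . . .
Index 9: author = 3

Answer: cursor 3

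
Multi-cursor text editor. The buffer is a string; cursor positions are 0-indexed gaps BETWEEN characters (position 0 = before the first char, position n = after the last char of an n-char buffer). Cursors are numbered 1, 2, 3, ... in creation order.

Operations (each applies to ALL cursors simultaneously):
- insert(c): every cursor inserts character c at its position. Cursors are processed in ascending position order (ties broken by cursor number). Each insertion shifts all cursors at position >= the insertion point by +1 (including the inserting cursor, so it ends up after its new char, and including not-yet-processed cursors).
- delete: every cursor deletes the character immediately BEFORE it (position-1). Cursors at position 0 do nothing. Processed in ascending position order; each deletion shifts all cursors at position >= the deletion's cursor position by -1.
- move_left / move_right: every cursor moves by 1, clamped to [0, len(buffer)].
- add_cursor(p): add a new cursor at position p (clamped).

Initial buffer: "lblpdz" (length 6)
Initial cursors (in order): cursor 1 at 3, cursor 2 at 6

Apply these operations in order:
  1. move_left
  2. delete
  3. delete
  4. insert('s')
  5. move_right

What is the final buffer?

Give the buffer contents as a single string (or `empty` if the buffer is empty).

Answer: slsz

Derivation:
After op 1 (move_left): buffer="lblpdz" (len 6), cursors c1@2 c2@5, authorship ......
After op 2 (delete): buffer="llpz" (len 4), cursors c1@1 c2@3, authorship ....
After op 3 (delete): buffer="lz" (len 2), cursors c1@0 c2@1, authorship ..
After op 4 (insert('s')): buffer="slsz" (len 4), cursors c1@1 c2@3, authorship 1.2.
After op 5 (move_right): buffer="slsz" (len 4), cursors c1@2 c2@4, authorship 1.2.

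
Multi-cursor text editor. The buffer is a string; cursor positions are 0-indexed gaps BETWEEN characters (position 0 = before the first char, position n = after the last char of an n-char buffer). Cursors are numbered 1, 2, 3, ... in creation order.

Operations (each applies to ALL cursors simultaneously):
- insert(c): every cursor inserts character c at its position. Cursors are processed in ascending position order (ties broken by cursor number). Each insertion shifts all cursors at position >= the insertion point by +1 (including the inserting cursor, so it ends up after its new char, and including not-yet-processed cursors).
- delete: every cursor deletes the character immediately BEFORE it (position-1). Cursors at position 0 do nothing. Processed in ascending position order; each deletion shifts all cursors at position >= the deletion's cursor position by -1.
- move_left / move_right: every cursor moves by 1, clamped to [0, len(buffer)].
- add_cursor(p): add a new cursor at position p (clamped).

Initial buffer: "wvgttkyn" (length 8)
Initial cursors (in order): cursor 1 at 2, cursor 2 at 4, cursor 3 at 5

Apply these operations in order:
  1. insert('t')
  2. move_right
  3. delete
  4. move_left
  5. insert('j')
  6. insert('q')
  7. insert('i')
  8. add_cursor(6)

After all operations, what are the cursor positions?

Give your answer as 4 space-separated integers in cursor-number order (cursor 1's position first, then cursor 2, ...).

After op 1 (insert('t')): buffer="wvtgttttkyn" (len 11), cursors c1@3 c2@6 c3@8, authorship ..1..2.3...
After op 2 (move_right): buffer="wvtgttttkyn" (len 11), cursors c1@4 c2@7 c3@9, authorship ..1..2.3...
After op 3 (delete): buffer="wvttttyn" (len 8), cursors c1@3 c2@5 c3@6, authorship ..1.23..
After op 4 (move_left): buffer="wvttttyn" (len 8), cursors c1@2 c2@4 c3@5, authorship ..1.23..
After op 5 (insert('j')): buffer="wvjttjtjtyn" (len 11), cursors c1@3 c2@6 c3@8, authorship ..11.2233..
After op 6 (insert('q')): buffer="wvjqttjqtjqtyn" (len 14), cursors c1@4 c2@8 c3@11, authorship ..111.222333..
After op 7 (insert('i')): buffer="wvjqittjqitjqityn" (len 17), cursors c1@5 c2@10 c3@14, authorship ..1111.22223333..
After op 8 (add_cursor(6)): buffer="wvjqittjqitjqityn" (len 17), cursors c1@5 c4@6 c2@10 c3@14, authorship ..1111.22223333..

Answer: 5 10 14 6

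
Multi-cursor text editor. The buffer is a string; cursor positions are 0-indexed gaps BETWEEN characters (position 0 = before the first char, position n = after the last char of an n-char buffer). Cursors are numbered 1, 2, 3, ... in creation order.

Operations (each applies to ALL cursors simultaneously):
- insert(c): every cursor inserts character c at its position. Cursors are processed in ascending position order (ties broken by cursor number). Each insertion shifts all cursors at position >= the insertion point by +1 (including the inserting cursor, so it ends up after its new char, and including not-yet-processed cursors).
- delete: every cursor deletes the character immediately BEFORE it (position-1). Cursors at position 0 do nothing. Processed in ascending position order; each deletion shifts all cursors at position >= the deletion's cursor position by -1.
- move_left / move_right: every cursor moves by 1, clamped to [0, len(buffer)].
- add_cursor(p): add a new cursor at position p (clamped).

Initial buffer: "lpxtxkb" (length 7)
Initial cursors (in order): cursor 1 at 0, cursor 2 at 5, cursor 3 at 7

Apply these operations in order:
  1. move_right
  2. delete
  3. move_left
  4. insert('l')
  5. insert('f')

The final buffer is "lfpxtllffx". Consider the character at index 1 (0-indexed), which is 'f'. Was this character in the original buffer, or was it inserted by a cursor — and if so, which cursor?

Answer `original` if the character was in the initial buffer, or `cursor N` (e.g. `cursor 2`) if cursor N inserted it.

Answer: cursor 1

Derivation:
After op 1 (move_right): buffer="lpxtxkb" (len 7), cursors c1@1 c2@6 c3@7, authorship .......
After op 2 (delete): buffer="pxtx" (len 4), cursors c1@0 c2@4 c3@4, authorship ....
After op 3 (move_left): buffer="pxtx" (len 4), cursors c1@0 c2@3 c3@3, authorship ....
After op 4 (insert('l')): buffer="lpxtllx" (len 7), cursors c1@1 c2@6 c3@6, authorship 1...23.
After op 5 (insert('f')): buffer="lfpxtllffx" (len 10), cursors c1@2 c2@9 c3@9, authorship 11...2323.
Authorship (.=original, N=cursor N): 1 1 . . . 2 3 2 3 .
Index 1: author = 1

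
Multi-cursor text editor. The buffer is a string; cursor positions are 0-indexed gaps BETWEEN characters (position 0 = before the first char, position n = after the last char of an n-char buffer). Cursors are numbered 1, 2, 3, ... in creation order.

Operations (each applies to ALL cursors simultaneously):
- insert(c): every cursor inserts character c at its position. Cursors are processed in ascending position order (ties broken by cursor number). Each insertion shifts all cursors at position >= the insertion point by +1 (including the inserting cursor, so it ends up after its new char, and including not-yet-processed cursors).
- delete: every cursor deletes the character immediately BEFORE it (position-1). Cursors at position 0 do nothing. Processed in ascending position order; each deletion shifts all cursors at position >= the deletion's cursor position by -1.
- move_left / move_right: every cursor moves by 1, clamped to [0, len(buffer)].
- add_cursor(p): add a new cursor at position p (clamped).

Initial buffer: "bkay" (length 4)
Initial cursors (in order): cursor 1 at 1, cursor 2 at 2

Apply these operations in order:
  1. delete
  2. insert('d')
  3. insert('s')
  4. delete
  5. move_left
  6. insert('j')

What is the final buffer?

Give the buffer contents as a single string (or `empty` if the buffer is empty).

Answer: djjday

Derivation:
After op 1 (delete): buffer="ay" (len 2), cursors c1@0 c2@0, authorship ..
After op 2 (insert('d')): buffer="dday" (len 4), cursors c1@2 c2@2, authorship 12..
After op 3 (insert('s')): buffer="ddssay" (len 6), cursors c1@4 c2@4, authorship 1212..
After op 4 (delete): buffer="dday" (len 4), cursors c1@2 c2@2, authorship 12..
After op 5 (move_left): buffer="dday" (len 4), cursors c1@1 c2@1, authorship 12..
After op 6 (insert('j')): buffer="djjday" (len 6), cursors c1@3 c2@3, authorship 1122..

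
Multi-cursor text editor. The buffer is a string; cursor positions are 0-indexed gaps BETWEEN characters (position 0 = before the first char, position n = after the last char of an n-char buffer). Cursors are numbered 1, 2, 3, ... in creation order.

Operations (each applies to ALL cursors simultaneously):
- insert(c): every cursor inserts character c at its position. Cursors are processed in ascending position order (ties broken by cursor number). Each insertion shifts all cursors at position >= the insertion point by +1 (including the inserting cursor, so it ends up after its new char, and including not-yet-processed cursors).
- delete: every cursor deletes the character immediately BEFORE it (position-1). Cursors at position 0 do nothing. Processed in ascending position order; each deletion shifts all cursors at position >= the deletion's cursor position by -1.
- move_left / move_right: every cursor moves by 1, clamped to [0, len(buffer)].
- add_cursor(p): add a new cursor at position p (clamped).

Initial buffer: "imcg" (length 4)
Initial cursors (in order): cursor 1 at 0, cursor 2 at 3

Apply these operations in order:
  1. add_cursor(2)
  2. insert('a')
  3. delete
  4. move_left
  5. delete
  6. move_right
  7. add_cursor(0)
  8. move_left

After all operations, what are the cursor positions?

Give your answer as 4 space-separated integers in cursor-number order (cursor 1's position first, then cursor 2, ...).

After op 1 (add_cursor(2)): buffer="imcg" (len 4), cursors c1@0 c3@2 c2@3, authorship ....
After op 2 (insert('a')): buffer="aimacag" (len 7), cursors c1@1 c3@4 c2@6, authorship 1..3.2.
After op 3 (delete): buffer="imcg" (len 4), cursors c1@0 c3@2 c2@3, authorship ....
After op 4 (move_left): buffer="imcg" (len 4), cursors c1@0 c3@1 c2@2, authorship ....
After op 5 (delete): buffer="cg" (len 2), cursors c1@0 c2@0 c3@0, authorship ..
After op 6 (move_right): buffer="cg" (len 2), cursors c1@1 c2@1 c3@1, authorship ..
After op 7 (add_cursor(0)): buffer="cg" (len 2), cursors c4@0 c1@1 c2@1 c3@1, authorship ..
After op 8 (move_left): buffer="cg" (len 2), cursors c1@0 c2@0 c3@0 c4@0, authorship ..

Answer: 0 0 0 0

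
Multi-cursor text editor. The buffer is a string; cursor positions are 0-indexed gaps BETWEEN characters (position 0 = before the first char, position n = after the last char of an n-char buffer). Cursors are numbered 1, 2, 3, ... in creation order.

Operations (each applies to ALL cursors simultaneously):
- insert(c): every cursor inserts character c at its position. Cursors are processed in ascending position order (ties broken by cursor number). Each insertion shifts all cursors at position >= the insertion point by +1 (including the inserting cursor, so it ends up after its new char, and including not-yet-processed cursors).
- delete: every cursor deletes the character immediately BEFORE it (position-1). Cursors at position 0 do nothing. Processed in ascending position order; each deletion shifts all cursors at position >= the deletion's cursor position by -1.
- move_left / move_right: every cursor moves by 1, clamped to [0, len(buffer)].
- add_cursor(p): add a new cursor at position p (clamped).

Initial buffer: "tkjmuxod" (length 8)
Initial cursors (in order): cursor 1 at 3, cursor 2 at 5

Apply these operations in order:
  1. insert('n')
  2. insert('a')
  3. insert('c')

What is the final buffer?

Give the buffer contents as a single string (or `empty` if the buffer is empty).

After op 1 (insert('n')): buffer="tkjnmunxod" (len 10), cursors c1@4 c2@7, authorship ...1..2...
After op 2 (insert('a')): buffer="tkjnamunaxod" (len 12), cursors c1@5 c2@9, authorship ...11..22...
After op 3 (insert('c')): buffer="tkjnacmunacxod" (len 14), cursors c1@6 c2@11, authorship ...111..222...

Answer: tkjnacmunacxod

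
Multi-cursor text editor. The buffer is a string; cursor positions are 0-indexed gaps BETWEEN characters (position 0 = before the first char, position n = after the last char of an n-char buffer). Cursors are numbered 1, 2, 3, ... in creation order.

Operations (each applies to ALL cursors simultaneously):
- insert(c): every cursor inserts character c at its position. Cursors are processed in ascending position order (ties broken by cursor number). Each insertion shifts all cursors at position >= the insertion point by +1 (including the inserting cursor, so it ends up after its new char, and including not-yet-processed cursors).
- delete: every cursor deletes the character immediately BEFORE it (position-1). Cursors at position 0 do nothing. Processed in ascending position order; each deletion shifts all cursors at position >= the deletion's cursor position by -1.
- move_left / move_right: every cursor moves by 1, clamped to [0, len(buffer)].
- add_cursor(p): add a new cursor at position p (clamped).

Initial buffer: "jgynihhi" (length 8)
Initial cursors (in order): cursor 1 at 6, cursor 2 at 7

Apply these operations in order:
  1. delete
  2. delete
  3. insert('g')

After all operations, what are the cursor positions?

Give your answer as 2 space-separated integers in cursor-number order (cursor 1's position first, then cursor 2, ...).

After op 1 (delete): buffer="jgynii" (len 6), cursors c1@5 c2@5, authorship ......
After op 2 (delete): buffer="jgyi" (len 4), cursors c1@3 c2@3, authorship ....
After op 3 (insert('g')): buffer="jgyggi" (len 6), cursors c1@5 c2@5, authorship ...12.

Answer: 5 5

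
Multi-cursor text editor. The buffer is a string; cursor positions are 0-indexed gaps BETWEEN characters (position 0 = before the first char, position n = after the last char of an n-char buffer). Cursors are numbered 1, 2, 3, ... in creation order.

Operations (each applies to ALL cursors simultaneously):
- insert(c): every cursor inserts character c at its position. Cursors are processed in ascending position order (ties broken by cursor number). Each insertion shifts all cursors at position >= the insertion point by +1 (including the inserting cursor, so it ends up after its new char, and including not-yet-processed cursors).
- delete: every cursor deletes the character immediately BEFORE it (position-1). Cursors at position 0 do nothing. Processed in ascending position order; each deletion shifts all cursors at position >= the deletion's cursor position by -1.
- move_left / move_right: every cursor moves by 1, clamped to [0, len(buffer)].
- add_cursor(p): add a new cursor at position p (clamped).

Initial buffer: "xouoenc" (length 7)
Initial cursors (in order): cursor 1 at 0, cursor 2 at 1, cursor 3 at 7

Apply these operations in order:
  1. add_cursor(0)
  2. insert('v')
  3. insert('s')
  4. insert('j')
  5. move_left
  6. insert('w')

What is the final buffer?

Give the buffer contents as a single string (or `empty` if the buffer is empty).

After op 1 (add_cursor(0)): buffer="xouoenc" (len 7), cursors c1@0 c4@0 c2@1 c3@7, authorship .......
After op 2 (insert('v')): buffer="vvxvouoencv" (len 11), cursors c1@2 c4@2 c2@4 c3@11, authorship 14.2......3
After op 3 (insert('s')): buffer="vvssxvsouoencvs" (len 15), cursors c1@4 c4@4 c2@7 c3@15, authorship 1414.22......33
After op 4 (insert('j')): buffer="vvssjjxvsjouoencvsj" (len 19), cursors c1@6 c4@6 c2@10 c3@19, authorship 141414.222......333
After op 5 (move_left): buffer="vvssjjxvsjouoencvsj" (len 19), cursors c1@5 c4@5 c2@9 c3@18, authorship 141414.222......333
After op 6 (insert('w')): buffer="vvssjwwjxvswjouoencvswj" (len 23), cursors c1@7 c4@7 c2@12 c3@22, authorship 14141144.2222......3333

Answer: vvssjwwjxvswjouoencvswj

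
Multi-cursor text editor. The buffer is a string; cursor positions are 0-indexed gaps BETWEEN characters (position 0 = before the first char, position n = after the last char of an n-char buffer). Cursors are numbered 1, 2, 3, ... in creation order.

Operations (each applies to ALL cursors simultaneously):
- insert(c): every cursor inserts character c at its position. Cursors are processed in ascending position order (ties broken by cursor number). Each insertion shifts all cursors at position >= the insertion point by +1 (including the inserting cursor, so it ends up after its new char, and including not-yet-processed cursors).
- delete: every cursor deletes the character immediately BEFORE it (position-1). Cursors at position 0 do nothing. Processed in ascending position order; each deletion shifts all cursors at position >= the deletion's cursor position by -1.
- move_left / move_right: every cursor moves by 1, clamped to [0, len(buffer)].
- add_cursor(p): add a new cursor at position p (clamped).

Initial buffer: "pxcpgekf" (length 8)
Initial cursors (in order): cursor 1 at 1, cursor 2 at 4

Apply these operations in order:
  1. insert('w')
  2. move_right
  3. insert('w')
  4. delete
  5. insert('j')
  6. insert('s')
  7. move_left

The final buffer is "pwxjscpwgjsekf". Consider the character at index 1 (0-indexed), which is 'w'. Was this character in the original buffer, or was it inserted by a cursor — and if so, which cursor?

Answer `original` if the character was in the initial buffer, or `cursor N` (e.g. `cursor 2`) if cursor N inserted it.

After op 1 (insert('w')): buffer="pwxcpwgekf" (len 10), cursors c1@2 c2@6, authorship .1...2....
After op 2 (move_right): buffer="pwxcpwgekf" (len 10), cursors c1@3 c2@7, authorship .1...2....
After op 3 (insert('w')): buffer="pwxwcpwgwekf" (len 12), cursors c1@4 c2@9, authorship .1.1..2.2...
After op 4 (delete): buffer="pwxcpwgekf" (len 10), cursors c1@3 c2@7, authorship .1...2....
After op 5 (insert('j')): buffer="pwxjcpwgjekf" (len 12), cursors c1@4 c2@9, authorship .1.1..2.2...
After op 6 (insert('s')): buffer="pwxjscpwgjsekf" (len 14), cursors c1@5 c2@11, authorship .1.11..2.22...
After op 7 (move_left): buffer="pwxjscpwgjsekf" (len 14), cursors c1@4 c2@10, authorship .1.11..2.22...
Authorship (.=original, N=cursor N): . 1 . 1 1 . . 2 . 2 2 . . .
Index 1: author = 1

Answer: cursor 1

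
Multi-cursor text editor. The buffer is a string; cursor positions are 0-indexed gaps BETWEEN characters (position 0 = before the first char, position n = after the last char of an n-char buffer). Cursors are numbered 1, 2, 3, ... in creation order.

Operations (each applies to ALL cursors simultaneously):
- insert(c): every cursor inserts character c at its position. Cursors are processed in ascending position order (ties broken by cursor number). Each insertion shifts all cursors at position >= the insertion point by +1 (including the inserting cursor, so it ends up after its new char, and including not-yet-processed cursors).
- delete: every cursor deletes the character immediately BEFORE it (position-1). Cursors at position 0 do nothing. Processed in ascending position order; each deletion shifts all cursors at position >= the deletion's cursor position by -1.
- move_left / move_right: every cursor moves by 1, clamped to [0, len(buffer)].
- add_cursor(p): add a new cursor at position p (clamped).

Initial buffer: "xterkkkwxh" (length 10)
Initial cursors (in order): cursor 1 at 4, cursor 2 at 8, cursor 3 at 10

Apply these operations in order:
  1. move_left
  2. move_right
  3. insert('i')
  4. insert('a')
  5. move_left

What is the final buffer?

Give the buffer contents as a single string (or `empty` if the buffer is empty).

Answer: xteriakkkwiaxhia

Derivation:
After op 1 (move_left): buffer="xterkkkwxh" (len 10), cursors c1@3 c2@7 c3@9, authorship ..........
After op 2 (move_right): buffer="xterkkkwxh" (len 10), cursors c1@4 c2@8 c3@10, authorship ..........
After op 3 (insert('i')): buffer="xterikkkwixhi" (len 13), cursors c1@5 c2@10 c3@13, authorship ....1....2..3
After op 4 (insert('a')): buffer="xteriakkkwiaxhia" (len 16), cursors c1@6 c2@12 c3@16, authorship ....11....22..33
After op 5 (move_left): buffer="xteriakkkwiaxhia" (len 16), cursors c1@5 c2@11 c3@15, authorship ....11....22..33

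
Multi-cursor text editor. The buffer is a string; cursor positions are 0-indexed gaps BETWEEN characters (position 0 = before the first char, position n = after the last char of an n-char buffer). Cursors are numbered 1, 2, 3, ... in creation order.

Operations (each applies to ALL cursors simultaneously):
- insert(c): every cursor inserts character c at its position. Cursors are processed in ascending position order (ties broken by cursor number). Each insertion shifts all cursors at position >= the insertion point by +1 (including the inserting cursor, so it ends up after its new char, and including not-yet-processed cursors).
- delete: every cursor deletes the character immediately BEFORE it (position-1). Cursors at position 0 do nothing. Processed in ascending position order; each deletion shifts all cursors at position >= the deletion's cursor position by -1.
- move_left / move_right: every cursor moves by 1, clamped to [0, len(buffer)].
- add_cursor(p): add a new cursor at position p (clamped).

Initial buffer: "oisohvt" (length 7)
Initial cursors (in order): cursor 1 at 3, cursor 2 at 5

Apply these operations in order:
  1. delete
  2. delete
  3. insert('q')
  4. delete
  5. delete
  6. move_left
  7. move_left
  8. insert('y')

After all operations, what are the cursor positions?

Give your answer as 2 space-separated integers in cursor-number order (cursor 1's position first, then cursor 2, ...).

Answer: 2 2

Derivation:
After op 1 (delete): buffer="oiovt" (len 5), cursors c1@2 c2@3, authorship .....
After op 2 (delete): buffer="ovt" (len 3), cursors c1@1 c2@1, authorship ...
After op 3 (insert('q')): buffer="oqqvt" (len 5), cursors c1@3 c2@3, authorship .12..
After op 4 (delete): buffer="ovt" (len 3), cursors c1@1 c2@1, authorship ...
After op 5 (delete): buffer="vt" (len 2), cursors c1@0 c2@0, authorship ..
After op 6 (move_left): buffer="vt" (len 2), cursors c1@0 c2@0, authorship ..
After op 7 (move_left): buffer="vt" (len 2), cursors c1@0 c2@0, authorship ..
After op 8 (insert('y')): buffer="yyvt" (len 4), cursors c1@2 c2@2, authorship 12..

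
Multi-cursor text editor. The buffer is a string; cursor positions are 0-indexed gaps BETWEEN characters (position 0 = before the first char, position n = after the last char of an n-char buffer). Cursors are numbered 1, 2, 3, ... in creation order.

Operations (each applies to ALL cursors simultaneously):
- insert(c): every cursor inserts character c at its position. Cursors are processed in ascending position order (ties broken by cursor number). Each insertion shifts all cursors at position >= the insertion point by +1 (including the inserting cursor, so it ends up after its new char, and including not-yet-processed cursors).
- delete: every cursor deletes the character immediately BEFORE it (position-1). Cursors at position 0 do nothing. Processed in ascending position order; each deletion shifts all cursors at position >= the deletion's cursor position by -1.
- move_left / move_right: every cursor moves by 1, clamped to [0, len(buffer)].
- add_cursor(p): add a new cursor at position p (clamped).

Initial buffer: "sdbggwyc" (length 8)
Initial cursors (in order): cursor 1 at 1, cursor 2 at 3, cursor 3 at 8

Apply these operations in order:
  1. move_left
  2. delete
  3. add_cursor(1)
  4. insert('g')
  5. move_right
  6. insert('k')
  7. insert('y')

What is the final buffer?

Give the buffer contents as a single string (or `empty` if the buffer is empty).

After op 1 (move_left): buffer="sdbggwyc" (len 8), cursors c1@0 c2@2 c3@7, authorship ........
After op 2 (delete): buffer="sbggwc" (len 6), cursors c1@0 c2@1 c3@5, authorship ......
After op 3 (add_cursor(1)): buffer="sbggwc" (len 6), cursors c1@0 c2@1 c4@1 c3@5, authorship ......
After op 4 (insert('g')): buffer="gsggbggwgc" (len 10), cursors c1@1 c2@4 c4@4 c3@9, authorship 1.24....3.
After op 5 (move_right): buffer="gsggbggwgc" (len 10), cursors c1@2 c2@5 c4@5 c3@10, authorship 1.24....3.
After op 6 (insert('k')): buffer="gskggbkkggwgck" (len 14), cursors c1@3 c2@8 c4@8 c3@14, authorship 1.124.24...3.3
After op 7 (insert('y')): buffer="gskyggbkkyyggwgcky" (len 18), cursors c1@4 c2@11 c4@11 c3@18, authorship 1.1124.2424...3.33

Answer: gskyggbkkyyggwgcky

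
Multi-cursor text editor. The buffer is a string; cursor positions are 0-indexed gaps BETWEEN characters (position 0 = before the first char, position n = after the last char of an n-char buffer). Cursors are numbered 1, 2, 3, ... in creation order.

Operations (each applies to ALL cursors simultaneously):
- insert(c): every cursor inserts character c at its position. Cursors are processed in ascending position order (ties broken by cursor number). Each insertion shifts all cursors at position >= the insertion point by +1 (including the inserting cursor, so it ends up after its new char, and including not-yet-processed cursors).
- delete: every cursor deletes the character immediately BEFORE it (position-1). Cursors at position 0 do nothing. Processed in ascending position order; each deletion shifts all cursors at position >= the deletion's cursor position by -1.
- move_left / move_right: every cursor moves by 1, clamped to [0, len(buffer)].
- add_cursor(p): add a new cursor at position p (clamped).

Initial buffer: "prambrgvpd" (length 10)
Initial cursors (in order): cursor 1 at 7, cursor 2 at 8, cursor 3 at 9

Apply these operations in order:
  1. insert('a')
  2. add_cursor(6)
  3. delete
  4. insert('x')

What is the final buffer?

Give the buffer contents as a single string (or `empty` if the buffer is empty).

After op 1 (insert('a')): buffer="prambrgavapad" (len 13), cursors c1@8 c2@10 c3@12, authorship .......1.2.3.
After op 2 (add_cursor(6)): buffer="prambrgavapad" (len 13), cursors c4@6 c1@8 c2@10 c3@12, authorship .......1.2.3.
After op 3 (delete): buffer="prambgvpd" (len 9), cursors c4@5 c1@6 c2@7 c3@8, authorship .........
After op 4 (insert('x')): buffer="prambxgxvxpxd" (len 13), cursors c4@6 c1@8 c2@10 c3@12, authorship .....4.1.2.3.

Answer: prambxgxvxpxd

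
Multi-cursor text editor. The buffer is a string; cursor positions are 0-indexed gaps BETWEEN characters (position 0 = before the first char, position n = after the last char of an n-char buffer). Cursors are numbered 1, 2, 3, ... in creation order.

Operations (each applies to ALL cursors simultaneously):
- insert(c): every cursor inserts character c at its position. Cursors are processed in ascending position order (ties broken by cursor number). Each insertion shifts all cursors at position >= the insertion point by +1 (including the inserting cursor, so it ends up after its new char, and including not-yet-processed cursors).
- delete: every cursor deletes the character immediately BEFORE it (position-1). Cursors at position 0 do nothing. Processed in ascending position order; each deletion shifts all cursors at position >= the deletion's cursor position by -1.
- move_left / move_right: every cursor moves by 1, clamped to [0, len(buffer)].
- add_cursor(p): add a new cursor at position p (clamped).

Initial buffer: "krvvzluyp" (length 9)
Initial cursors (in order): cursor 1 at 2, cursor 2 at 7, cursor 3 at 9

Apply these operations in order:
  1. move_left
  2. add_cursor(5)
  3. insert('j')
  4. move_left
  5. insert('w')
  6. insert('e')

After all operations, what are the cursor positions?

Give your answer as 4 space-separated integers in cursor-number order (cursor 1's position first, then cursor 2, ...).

After op 1 (move_left): buffer="krvvzluyp" (len 9), cursors c1@1 c2@6 c3@8, authorship .........
After op 2 (add_cursor(5)): buffer="krvvzluyp" (len 9), cursors c1@1 c4@5 c2@6 c3@8, authorship .........
After op 3 (insert('j')): buffer="kjrvvzjljuyjp" (len 13), cursors c1@2 c4@7 c2@9 c3@12, authorship .1....4.2..3.
After op 4 (move_left): buffer="kjrvvzjljuyjp" (len 13), cursors c1@1 c4@6 c2@8 c3@11, authorship .1....4.2..3.
After op 5 (insert('w')): buffer="kwjrvvzwjlwjuywjp" (len 17), cursors c1@2 c4@8 c2@11 c3@15, authorship .11....44.22..33.
After op 6 (insert('e')): buffer="kwejrvvzwejlwejuywejp" (len 21), cursors c1@3 c4@10 c2@14 c3@19, authorship .111....444.222..333.

Answer: 3 14 19 10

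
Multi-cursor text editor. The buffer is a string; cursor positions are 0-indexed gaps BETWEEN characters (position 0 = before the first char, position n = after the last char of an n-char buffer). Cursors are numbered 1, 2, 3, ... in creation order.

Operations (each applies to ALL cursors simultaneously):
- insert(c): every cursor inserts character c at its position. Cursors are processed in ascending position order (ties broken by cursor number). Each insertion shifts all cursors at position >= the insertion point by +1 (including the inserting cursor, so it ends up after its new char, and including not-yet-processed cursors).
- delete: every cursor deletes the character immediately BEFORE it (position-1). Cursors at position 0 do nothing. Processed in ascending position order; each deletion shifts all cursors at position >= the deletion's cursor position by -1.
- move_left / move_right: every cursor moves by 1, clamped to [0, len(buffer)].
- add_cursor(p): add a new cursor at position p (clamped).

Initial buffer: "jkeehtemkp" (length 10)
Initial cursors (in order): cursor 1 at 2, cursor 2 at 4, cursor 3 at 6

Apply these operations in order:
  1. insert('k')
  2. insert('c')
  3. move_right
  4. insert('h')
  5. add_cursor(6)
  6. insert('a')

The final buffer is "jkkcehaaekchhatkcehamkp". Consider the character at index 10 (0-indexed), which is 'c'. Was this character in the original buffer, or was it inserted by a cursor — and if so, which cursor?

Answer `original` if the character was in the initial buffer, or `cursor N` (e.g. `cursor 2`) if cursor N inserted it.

After op 1 (insert('k')): buffer="jkkeekhtkemkp" (len 13), cursors c1@3 c2@6 c3@9, authorship ..1..2..3....
After op 2 (insert('c')): buffer="jkkceekchtkcemkp" (len 16), cursors c1@4 c2@8 c3@12, authorship ..11..22..33....
After op 3 (move_right): buffer="jkkceekchtkcemkp" (len 16), cursors c1@5 c2@9 c3@13, authorship ..11..22..33....
After op 4 (insert('h')): buffer="jkkcehekchhtkcehmkp" (len 19), cursors c1@6 c2@11 c3@16, authorship ..11.1.22.2.33.3...
After op 5 (add_cursor(6)): buffer="jkkcehekchhtkcehmkp" (len 19), cursors c1@6 c4@6 c2@11 c3@16, authorship ..11.1.22.2.33.3...
After op 6 (insert('a')): buffer="jkkcehaaekchhatkcehamkp" (len 23), cursors c1@8 c4@8 c2@14 c3@20, authorship ..11.114.22.22.33.33...
Authorship (.=original, N=cursor N): . . 1 1 . 1 1 4 . 2 2 . 2 2 . 3 3 . 3 3 . . .
Index 10: author = 2

Answer: cursor 2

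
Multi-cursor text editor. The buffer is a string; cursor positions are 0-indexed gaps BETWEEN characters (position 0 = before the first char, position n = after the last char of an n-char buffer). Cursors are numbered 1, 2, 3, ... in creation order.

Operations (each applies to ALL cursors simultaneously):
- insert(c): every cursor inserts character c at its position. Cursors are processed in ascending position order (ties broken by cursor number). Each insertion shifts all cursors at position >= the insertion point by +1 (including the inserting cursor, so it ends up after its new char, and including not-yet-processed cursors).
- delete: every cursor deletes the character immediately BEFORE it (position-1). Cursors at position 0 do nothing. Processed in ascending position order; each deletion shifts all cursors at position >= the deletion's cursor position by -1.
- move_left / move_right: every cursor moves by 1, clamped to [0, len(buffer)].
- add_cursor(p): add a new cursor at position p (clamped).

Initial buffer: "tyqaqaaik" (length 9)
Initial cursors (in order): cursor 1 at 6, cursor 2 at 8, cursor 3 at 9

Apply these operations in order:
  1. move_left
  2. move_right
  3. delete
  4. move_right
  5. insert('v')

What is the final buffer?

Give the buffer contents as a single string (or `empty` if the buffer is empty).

Answer: tyqaqavvv

Derivation:
After op 1 (move_left): buffer="tyqaqaaik" (len 9), cursors c1@5 c2@7 c3@8, authorship .........
After op 2 (move_right): buffer="tyqaqaaik" (len 9), cursors c1@6 c2@8 c3@9, authorship .........
After op 3 (delete): buffer="tyqaqa" (len 6), cursors c1@5 c2@6 c3@6, authorship ......
After op 4 (move_right): buffer="tyqaqa" (len 6), cursors c1@6 c2@6 c3@6, authorship ......
After op 5 (insert('v')): buffer="tyqaqavvv" (len 9), cursors c1@9 c2@9 c3@9, authorship ......123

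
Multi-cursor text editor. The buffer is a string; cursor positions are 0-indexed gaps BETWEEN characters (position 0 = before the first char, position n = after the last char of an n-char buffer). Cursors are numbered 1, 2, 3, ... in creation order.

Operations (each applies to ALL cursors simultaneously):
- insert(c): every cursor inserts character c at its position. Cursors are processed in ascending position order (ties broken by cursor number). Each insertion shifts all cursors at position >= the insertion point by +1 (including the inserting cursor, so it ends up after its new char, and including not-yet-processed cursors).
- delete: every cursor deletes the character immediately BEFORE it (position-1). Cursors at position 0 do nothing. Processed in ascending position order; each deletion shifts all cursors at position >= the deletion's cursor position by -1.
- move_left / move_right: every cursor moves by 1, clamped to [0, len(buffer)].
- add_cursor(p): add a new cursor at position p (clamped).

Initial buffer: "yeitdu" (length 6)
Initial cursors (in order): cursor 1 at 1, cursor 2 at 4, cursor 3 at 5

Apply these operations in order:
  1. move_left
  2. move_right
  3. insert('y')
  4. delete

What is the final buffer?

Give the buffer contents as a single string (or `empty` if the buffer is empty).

After op 1 (move_left): buffer="yeitdu" (len 6), cursors c1@0 c2@3 c3@4, authorship ......
After op 2 (move_right): buffer="yeitdu" (len 6), cursors c1@1 c2@4 c3@5, authorship ......
After op 3 (insert('y')): buffer="yyeitydyu" (len 9), cursors c1@2 c2@6 c3@8, authorship .1...2.3.
After op 4 (delete): buffer="yeitdu" (len 6), cursors c1@1 c2@4 c3@5, authorship ......

Answer: yeitdu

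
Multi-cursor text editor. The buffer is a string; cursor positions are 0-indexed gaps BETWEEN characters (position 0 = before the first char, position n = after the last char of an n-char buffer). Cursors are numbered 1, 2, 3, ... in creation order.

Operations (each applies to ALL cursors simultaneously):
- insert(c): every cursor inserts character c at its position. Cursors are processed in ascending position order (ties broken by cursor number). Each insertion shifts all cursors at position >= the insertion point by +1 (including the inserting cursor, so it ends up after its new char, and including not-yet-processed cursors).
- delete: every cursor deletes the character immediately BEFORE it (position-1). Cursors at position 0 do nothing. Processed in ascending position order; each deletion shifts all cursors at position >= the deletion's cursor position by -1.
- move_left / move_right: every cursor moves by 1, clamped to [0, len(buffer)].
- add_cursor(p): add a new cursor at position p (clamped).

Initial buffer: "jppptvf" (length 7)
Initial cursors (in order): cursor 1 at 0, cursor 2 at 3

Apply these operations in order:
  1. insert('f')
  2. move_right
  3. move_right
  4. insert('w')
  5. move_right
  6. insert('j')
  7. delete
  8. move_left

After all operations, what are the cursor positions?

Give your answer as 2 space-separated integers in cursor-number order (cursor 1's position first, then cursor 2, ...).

After op 1 (insert('f')): buffer="fjppfptvf" (len 9), cursors c1@1 c2@5, authorship 1...2....
After op 2 (move_right): buffer="fjppfptvf" (len 9), cursors c1@2 c2@6, authorship 1...2....
After op 3 (move_right): buffer="fjppfptvf" (len 9), cursors c1@3 c2@7, authorship 1...2....
After op 4 (insert('w')): buffer="fjpwpfptwvf" (len 11), cursors c1@4 c2@9, authorship 1..1.2..2..
After op 5 (move_right): buffer="fjpwpfptwvf" (len 11), cursors c1@5 c2@10, authorship 1..1.2..2..
After op 6 (insert('j')): buffer="fjpwpjfptwvjf" (len 13), cursors c1@6 c2@12, authorship 1..1.12..2.2.
After op 7 (delete): buffer="fjpwpfptwvf" (len 11), cursors c1@5 c2@10, authorship 1..1.2..2..
After op 8 (move_left): buffer="fjpwpfptwvf" (len 11), cursors c1@4 c2@9, authorship 1..1.2..2..

Answer: 4 9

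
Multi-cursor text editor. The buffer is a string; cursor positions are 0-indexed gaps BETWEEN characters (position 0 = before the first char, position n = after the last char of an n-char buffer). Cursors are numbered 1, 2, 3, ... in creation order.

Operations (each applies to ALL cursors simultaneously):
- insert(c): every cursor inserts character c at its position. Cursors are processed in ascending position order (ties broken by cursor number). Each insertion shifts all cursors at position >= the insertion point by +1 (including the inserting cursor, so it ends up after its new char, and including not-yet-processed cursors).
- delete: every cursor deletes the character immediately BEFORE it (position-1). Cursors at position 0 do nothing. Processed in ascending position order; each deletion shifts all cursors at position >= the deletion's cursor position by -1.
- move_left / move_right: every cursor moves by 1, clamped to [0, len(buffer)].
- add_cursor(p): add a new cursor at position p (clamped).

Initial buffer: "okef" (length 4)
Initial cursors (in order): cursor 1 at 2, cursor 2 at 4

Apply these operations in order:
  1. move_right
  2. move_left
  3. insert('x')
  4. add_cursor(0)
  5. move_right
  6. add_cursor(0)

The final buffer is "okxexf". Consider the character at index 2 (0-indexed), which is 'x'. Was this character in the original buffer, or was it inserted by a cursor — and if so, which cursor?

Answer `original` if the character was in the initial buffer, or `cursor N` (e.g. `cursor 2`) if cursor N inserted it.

After op 1 (move_right): buffer="okef" (len 4), cursors c1@3 c2@4, authorship ....
After op 2 (move_left): buffer="okef" (len 4), cursors c1@2 c2@3, authorship ....
After op 3 (insert('x')): buffer="okxexf" (len 6), cursors c1@3 c2@5, authorship ..1.2.
After op 4 (add_cursor(0)): buffer="okxexf" (len 6), cursors c3@0 c1@3 c2@5, authorship ..1.2.
After op 5 (move_right): buffer="okxexf" (len 6), cursors c3@1 c1@4 c2@6, authorship ..1.2.
After op 6 (add_cursor(0)): buffer="okxexf" (len 6), cursors c4@0 c3@1 c1@4 c2@6, authorship ..1.2.
Authorship (.=original, N=cursor N): . . 1 . 2 .
Index 2: author = 1

Answer: cursor 1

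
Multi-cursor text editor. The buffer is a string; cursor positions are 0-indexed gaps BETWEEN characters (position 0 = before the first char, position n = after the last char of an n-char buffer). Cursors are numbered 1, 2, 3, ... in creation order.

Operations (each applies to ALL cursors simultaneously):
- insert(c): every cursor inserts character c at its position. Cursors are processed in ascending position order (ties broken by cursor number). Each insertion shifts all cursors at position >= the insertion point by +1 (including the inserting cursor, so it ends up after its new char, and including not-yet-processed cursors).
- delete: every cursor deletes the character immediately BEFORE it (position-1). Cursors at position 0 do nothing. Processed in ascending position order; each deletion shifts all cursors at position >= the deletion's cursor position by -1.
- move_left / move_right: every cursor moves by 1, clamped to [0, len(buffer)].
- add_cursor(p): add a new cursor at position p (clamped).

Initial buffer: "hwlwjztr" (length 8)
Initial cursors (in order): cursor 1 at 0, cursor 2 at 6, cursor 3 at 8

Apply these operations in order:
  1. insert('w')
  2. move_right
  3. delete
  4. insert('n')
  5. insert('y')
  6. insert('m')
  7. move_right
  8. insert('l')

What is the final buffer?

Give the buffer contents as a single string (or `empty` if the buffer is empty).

After op 1 (insert('w')): buffer="whwlwjzwtrw" (len 11), cursors c1@1 c2@8 c3@11, authorship 1......2..3
After op 2 (move_right): buffer="whwlwjzwtrw" (len 11), cursors c1@2 c2@9 c3@11, authorship 1......2..3
After op 3 (delete): buffer="wwlwjzwr" (len 8), cursors c1@1 c2@7 c3@8, authorship 1.....2.
After op 4 (insert('n')): buffer="wnwlwjzwnrn" (len 11), cursors c1@2 c2@9 c3@11, authorship 11.....22.3
After op 5 (insert('y')): buffer="wnywlwjzwnyrny" (len 14), cursors c1@3 c2@11 c3@14, authorship 111.....222.33
After op 6 (insert('m')): buffer="wnymwlwjzwnymrnym" (len 17), cursors c1@4 c2@13 c3@17, authorship 1111.....2222.333
After op 7 (move_right): buffer="wnymwlwjzwnymrnym" (len 17), cursors c1@5 c2@14 c3@17, authorship 1111.....2222.333
After op 8 (insert('l')): buffer="wnymwllwjzwnymrlnyml" (len 20), cursors c1@6 c2@16 c3@20, authorship 1111.1....2222.23333

Answer: wnymwllwjzwnymrlnyml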